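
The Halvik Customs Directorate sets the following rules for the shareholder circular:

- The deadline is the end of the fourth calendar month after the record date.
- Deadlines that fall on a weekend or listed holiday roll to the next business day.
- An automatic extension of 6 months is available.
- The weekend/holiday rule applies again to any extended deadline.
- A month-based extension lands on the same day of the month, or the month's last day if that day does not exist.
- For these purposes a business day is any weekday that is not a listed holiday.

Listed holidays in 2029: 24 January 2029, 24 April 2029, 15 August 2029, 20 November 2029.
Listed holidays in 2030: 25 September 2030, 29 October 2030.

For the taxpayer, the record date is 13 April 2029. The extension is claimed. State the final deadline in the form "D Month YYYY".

28 February 2030

The fourth month after 13 April 2029 is August 2029, whose last day is 31 August 2029.
31 August 2029 is a Friday and not a listed holiday, so it stands.
Applying the 6 months extension: 6 months after 31 August 2029 is 28 February 2030 (day 31 does not exist in February, so the month's last day is used).
28 February 2030 is a Thursday and not a listed holiday, so it stands.
Deadline: 28 February 2030.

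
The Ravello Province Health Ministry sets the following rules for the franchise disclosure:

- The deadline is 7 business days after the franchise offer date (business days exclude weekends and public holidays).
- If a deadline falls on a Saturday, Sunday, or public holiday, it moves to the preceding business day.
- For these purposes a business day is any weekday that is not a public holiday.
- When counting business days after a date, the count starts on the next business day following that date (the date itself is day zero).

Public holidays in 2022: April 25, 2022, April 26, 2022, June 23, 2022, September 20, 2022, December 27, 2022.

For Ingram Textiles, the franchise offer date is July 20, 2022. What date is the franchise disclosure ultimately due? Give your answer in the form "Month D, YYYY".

7 business days after July 20, 2022, excluding weekends and holidays, is July 29, 2022.
Since July 29, 2022 is a Friday and not a holiday, the date is unchanged.
Final deadline: July 29, 2022.

July 29, 2022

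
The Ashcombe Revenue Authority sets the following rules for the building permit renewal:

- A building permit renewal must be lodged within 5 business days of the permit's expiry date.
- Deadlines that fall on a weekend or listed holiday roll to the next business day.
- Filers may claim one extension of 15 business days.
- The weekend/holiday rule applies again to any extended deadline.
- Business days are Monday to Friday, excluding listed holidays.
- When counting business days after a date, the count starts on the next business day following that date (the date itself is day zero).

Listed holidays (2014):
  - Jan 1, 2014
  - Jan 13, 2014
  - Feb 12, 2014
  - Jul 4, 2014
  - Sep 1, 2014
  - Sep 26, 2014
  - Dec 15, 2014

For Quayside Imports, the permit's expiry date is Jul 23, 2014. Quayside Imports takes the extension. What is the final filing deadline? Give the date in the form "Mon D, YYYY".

Aug 20, 2014

Counting 5 business days after Jul 23, 2014 (skipping weekends and listed holidays) reaches Jul 30, 2014.
Jul 30, 2014 falls on a Wednesday, which is a business day, so no adjustment is needed.
Applying the 15-business-day extension: 15 business days after Jul 30, 2014 is Aug 20, 2014.
Aug 20, 2014 (Wednesday) is already a business day.
So the filing is due Aug 20, 2014.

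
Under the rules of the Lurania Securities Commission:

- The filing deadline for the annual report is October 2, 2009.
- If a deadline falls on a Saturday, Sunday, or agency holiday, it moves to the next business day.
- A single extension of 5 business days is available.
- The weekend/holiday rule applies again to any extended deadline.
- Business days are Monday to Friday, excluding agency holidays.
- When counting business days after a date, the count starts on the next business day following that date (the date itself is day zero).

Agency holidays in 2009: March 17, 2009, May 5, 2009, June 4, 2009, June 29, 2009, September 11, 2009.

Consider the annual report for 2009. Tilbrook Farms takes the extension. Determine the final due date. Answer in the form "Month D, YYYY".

October 9, 2009

The statutory due date is October 2, 2009.
October 2, 2009 (Friday) is already a business day.
Applying the 5-business-day extension: 5 business days after October 2, 2009 is October 9, 2009.
October 9, 2009 falls on a Friday, which is a business day, so no adjustment is needed.
The final due date is October 9, 2009.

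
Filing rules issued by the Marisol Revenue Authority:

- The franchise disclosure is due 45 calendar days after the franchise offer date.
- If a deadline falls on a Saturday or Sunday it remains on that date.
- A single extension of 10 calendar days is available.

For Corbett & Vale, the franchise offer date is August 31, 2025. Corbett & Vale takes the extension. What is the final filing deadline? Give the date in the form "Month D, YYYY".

October 25, 2025

From August 31, 2025, 45 calendar days later is October 15, 2025.
No adjustment is made for weekends or holidays, so October 15, 2025 stands.
The 10-calendar-day extension moves the deadline from October 15, 2025 to October 25, 2025.
No adjustment is made for weekends or holidays, so October 25, 2025 stands.
So the filing is due October 25, 2025.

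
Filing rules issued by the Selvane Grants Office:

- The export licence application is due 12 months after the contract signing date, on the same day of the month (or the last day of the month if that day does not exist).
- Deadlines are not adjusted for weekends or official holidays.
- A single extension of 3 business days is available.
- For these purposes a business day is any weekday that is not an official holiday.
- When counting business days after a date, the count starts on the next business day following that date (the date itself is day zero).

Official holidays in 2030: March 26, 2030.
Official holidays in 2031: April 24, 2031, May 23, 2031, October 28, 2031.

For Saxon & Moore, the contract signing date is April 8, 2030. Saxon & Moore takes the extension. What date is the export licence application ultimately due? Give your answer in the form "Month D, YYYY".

12 months after April 8, 2030, on the same day of the month, is April 8, 2031.
April 8, 2031 falls on a Tuesday. The rules make no weekend/holiday allowance, so it remains April 8, 2031.
Counting 3 further business days from April 8, 2031 reaches April 11, 2031.
April 11, 2031 falls on a Friday. The rules make no weekend/holiday allowance, so it remains April 11, 2031.
Deadline: April 11, 2031.

April 11, 2031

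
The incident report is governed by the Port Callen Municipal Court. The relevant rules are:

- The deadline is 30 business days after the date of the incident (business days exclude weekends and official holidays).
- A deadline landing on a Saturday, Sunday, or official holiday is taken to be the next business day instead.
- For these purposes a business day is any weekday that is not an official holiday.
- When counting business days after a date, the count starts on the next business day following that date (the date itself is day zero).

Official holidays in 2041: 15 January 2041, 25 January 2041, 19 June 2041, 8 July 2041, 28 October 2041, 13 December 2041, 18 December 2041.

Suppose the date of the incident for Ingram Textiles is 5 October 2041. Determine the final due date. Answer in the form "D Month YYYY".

18 November 2041

30 business days after 5 October 2041, excluding weekends and holidays, is 18 November 2041.
18 November 2041 falls on a Monday, which is a business day, so no adjustment is needed.
Deadline: 18 November 2041.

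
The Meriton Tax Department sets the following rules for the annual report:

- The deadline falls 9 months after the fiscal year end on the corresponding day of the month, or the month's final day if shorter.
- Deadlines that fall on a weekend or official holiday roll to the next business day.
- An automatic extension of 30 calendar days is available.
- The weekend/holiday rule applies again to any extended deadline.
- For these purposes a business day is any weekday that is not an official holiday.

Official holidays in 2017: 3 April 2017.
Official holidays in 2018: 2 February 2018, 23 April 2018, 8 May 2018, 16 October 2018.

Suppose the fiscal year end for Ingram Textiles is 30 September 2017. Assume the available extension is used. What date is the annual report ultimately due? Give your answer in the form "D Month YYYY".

9 months from 30 September 2017 is 30 June 2018.
Because 30 June 2018 is a Saturday, the deadline becomes 2 July 2018 (Monday).
The 30-calendar-day extension moves the deadline from 2 July 2018 to 1 August 2018.
1 August 2018 falls on a Wednesday, which is a business day, so no adjustment is needed.
Final deadline: 1 August 2018.

1 August 2018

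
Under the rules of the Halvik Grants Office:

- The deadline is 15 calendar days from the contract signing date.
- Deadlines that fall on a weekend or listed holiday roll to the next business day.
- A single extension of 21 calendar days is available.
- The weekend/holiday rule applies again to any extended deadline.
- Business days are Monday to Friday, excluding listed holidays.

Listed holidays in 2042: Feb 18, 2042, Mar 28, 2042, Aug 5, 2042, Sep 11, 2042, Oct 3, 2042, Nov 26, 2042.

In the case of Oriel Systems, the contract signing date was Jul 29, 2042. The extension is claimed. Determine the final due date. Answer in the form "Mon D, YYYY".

Sep 3, 2042

Trigger date Jul 29, 2042 + 15 calendar days = Aug 13, 2042.
Aug 13, 2042 is a Wednesday and not a listed holiday, so it stands.
Add the 21 calendar-day extension to Aug 13, 2042: Sep 3, 2042.
Sep 3, 2042 is a Wednesday and not a listed holiday, so it stands.
Final deadline: Sep 3, 2042.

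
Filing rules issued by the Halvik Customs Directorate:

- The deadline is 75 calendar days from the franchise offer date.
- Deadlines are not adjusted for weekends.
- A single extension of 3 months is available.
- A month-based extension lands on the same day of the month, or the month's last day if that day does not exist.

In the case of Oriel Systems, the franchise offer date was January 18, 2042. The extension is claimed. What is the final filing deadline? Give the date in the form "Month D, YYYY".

July 3, 2042

From January 18, 2042, 75 calendar days later is April 3, 2042.
April 3, 2042 falls on a Thursday. The rules make no weekend/holiday allowance, so it remains April 3, 2042.
The 3 months extension carries April 3, 2042 to July 3, 2042.
July 3, 2042 falls on a Thursday. The rules make no weekend/holiday allowance, so it remains July 3, 2042.
Final deadline: July 3, 2042.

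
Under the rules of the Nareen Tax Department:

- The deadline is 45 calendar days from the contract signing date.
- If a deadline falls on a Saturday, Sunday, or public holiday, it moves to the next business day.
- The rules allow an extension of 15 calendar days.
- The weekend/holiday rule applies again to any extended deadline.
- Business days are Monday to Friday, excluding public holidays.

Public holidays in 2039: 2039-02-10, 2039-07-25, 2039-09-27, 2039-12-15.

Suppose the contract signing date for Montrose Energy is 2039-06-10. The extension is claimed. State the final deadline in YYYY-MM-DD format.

45 calendar days after 2039-06-10 is 2039-07-25.
2039-07-25 falls on a listed holiday. Rolling to the next business day gives 2039-07-26, a Tuesday.
Applying the 15-calendar-day extension: 2039-07-26 + 15 days = 2039-08-10.
Since 2039-08-10 is a Wednesday and not a holiday, the date is unchanged.
Deadline: 2039-08-10.

2039-08-10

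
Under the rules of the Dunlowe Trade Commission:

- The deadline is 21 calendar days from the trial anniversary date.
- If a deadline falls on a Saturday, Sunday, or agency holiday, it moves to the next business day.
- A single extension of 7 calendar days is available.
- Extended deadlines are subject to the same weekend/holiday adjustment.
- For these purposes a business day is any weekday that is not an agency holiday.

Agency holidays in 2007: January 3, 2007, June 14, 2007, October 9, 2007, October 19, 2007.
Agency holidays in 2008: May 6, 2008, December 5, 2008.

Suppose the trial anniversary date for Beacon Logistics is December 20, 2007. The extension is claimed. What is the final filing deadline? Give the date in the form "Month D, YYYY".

Trigger date December 20, 2007 + 21 calendar days = January 10, 2008.
January 10, 2008 (Thursday) is already a business day.
Applying the 7-calendar-day extension: January 10, 2008 + 7 days = January 17, 2008.
Since January 17, 2008 is a Thursday and not a holiday, the date is unchanged.
The final due date is January 17, 2008.

January 17, 2008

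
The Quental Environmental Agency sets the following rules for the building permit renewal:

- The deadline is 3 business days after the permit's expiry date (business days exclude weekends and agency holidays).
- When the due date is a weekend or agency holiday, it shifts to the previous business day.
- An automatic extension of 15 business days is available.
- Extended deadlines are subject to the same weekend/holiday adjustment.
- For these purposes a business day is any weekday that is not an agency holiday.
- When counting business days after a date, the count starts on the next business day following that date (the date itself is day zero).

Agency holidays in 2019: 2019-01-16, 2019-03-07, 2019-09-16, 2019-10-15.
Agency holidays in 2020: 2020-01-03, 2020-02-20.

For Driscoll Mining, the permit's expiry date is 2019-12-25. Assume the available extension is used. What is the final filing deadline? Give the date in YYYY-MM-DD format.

Counting 3 business days after 2019-12-25 (skipping weekends and listed holidays) reaches 2019-12-30.
Since 2019-12-30 is a Monday and not a holiday, the date is unchanged.
Counting 15 further business days from 2019-12-30 reaches 2020-01-21.
2020-01-21 falls on a Tuesday, which is a business day, so no adjustment is needed.
The final due date is 2020-01-21.

2020-01-21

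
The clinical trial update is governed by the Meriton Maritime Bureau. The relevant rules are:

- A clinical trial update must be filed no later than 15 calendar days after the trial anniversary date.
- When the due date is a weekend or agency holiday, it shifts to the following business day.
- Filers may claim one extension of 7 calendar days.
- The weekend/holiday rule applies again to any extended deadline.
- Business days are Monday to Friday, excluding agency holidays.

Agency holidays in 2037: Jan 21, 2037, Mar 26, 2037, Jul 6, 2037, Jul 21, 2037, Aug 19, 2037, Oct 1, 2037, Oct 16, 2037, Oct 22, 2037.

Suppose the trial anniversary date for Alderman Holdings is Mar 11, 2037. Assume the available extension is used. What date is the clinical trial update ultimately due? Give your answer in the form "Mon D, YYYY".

Apr 3, 2037

Trigger date Mar 11, 2037 + 15 calendar days = Mar 26, 2037.
Mar 26, 2037 is a listed holiday; the next business day is Mar 27, 2037 (Friday).
Add the 7 calendar-day extension to Mar 27, 2037: Apr 3, 2037.
Apr 3, 2037 falls on a Friday, which is a business day, so no adjustment is needed.
Deadline: Apr 3, 2037.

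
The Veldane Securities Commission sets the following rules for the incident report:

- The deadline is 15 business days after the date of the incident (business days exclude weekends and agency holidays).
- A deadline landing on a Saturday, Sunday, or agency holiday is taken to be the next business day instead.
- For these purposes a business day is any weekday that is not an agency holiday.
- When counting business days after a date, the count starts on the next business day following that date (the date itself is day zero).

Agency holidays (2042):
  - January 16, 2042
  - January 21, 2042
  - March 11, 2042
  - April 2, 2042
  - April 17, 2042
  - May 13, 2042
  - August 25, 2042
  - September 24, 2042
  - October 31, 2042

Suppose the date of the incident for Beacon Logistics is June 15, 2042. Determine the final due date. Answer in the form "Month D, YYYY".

Starting the day after June 15, 2042 and counting 15 business days lands on July 4, 2042.
July 4, 2042 (Friday) is already a business day.
Final deadline: July 4, 2042.

July 4, 2042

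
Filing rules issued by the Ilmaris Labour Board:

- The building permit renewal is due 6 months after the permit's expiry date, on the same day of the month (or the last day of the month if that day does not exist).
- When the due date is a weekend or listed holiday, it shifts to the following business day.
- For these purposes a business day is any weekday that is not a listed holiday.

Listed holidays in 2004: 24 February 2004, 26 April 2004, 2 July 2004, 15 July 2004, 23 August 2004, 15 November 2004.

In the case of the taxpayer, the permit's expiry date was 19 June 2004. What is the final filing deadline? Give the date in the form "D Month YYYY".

Moving 6 months forward from 19 June 2004 on the corresponding day gives 19 December 2004.
19 December 2004 is a Sunday, so it moves to the next business day, 20 December 2004 (Monday).
Final deadline: 20 December 2004.

20 December 2004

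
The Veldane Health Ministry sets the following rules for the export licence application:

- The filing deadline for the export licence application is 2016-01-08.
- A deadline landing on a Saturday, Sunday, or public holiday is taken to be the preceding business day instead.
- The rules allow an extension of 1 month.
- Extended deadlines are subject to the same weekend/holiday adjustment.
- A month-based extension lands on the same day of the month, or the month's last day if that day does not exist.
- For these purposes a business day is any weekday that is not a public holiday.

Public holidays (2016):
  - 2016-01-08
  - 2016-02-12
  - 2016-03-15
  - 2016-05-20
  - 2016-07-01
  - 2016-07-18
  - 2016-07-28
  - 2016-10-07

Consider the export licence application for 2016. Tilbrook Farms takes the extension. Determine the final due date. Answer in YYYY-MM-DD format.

Start from the fixed due date, 2016-01-08.
Because 2016-01-08 is a listed holiday, the deadline becomes 2016-01-07 (Thursday).
Applying the 1 month extension: 1 month after 2016-01-07 is 2016-02-07.
Because 2016-02-07 is a Sunday, the deadline becomes 2016-02-05 (Friday).
Final deadline: 2016-02-05.

2016-02-05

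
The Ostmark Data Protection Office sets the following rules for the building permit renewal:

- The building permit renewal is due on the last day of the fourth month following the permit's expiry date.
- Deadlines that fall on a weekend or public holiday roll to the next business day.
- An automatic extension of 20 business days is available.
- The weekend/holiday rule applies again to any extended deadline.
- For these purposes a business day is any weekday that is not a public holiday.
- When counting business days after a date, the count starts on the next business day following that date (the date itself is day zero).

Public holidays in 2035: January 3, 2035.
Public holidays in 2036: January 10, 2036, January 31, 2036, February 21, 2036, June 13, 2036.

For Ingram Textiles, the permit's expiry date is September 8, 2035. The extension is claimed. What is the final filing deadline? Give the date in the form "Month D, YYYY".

4 months after September 8, 2035 is January 2036; that month ends on January 31, 2036.
January 31, 2036 falls on a listed holiday. Rolling to the next business day gives February 1, 2036, a Friday.
Applying the 20-business-day extension: 20 business days after February 1, 2036 is March 3, 2036.
March 3, 2036 falls on a Monday, which is a business day, so no adjustment is needed.
So the filing is due March 3, 2036.

March 3, 2036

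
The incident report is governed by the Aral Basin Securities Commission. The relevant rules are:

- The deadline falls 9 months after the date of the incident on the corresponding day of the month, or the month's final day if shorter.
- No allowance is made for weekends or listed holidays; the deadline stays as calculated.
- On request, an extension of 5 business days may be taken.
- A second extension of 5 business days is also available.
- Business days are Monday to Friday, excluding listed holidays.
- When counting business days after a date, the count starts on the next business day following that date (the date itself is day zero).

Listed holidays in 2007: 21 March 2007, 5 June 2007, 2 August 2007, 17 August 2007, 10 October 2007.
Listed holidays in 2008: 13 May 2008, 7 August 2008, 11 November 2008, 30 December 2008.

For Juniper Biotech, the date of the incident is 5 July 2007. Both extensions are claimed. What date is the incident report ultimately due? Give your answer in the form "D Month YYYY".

9 months from 5 July 2007 is 5 April 2008.
5 April 2008 falls on a Saturday. The rules make no weekend/holiday allowance, so it remains 5 April 2008.
Counting 5 further business days from 5 April 2008 reaches 11 April 2008.
No adjustment is made for weekends or holidays, so 11 April 2008 stands.
The 5-business-day extension runs from 11 April 2008 to 18 April 2008.
18 April 2008 falls on a Friday. The rules make no weekend/holiday allowance, so it remains 18 April 2008.
The final due date is 18 April 2008.

18 April 2008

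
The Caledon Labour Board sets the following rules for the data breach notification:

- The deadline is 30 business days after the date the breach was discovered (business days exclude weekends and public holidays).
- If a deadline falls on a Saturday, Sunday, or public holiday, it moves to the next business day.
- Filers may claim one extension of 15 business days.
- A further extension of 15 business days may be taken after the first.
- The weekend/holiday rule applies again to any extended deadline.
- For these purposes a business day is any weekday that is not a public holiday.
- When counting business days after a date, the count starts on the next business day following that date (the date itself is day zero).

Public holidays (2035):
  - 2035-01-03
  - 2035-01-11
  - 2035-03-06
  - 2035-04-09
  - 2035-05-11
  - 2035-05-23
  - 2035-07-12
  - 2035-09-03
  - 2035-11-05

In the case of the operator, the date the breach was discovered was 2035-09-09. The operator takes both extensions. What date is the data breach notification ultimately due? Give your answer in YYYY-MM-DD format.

Counting 30 business days after 2035-09-09 (skipping weekends and listed holidays) reaches 2035-10-19.
Since 2035-10-19 is a Friday and not a holiday, the date is unchanged.
Counting 15 further business days from 2035-10-19 reaches 2035-11-12.
2035-11-12 (Monday) is already a business day.
The 15-business-day extension runs from 2035-11-12 to 2035-12-03.
2035-12-03 falls on a Monday, which is a business day, so no adjustment is needed.
Deadline: 2035-12-03.

2035-12-03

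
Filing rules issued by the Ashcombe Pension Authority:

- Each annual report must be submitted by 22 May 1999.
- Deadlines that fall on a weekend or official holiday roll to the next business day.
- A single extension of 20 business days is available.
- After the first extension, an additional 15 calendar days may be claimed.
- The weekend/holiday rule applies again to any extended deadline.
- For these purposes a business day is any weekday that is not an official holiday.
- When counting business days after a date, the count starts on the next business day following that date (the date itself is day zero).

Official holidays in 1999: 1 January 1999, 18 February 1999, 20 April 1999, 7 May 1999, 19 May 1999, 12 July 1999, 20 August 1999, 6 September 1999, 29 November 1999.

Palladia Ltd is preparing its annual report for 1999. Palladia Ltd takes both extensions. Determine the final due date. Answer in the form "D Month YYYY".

6 July 1999

The statutory due date is 22 May 1999.
22 May 1999 is a Saturday; the next business day is 24 May 1999 (Monday).
Counting 20 further business days from 24 May 1999 reaches 21 June 1999.
Since 21 June 1999 is a Monday and not a holiday, the date is unchanged.
The 15-calendar-day extension moves the deadline from 21 June 1999 to 6 July 1999.
Since 6 July 1999 is a Tuesday and not a holiday, the date is unchanged.
So the filing is due 6 July 1999.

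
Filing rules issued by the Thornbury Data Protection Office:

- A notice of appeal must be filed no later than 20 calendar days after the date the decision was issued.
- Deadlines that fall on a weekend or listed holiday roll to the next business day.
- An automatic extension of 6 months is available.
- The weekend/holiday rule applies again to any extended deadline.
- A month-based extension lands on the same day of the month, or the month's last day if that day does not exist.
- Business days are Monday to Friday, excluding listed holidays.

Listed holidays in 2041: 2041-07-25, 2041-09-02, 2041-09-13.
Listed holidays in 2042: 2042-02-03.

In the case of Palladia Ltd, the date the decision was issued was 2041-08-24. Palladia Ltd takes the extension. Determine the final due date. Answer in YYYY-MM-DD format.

Trigger date 2041-08-24 + 20 calendar days = 2041-09-13.
2041-09-13 is a listed holiday, so it moves to the next business day, 2041-09-16 (Monday).
Add 6 months to 2041-09-16: 2042-03-16.
Because 2042-03-16 is a Sunday, the deadline becomes 2042-03-17 (Monday).
Deadline: 2042-03-17.

2042-03-17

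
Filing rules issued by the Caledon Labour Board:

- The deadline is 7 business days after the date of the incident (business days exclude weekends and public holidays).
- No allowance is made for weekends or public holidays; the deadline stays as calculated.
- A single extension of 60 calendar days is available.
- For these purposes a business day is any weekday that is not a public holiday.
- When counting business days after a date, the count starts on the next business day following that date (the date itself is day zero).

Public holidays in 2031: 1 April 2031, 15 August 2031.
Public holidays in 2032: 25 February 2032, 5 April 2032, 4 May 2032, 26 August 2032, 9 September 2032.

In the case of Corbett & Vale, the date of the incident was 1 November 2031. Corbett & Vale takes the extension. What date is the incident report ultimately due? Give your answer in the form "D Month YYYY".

10 January 2032

Counting 7 business days after 1 November 2031 (skipping weekends and listed holidays) reaches 11 November 2031.
No adjustment is made for weekends or holidays, so 11 November 2031 stands.
Add the 60 calendar-day extension to 11 November 2031: 10 January 2032.
10 January 2032 falls on a Saturday. The rules make no weekend/holiday allowance, so it remains 10 January 2032.
Deadline: 10 January 2032.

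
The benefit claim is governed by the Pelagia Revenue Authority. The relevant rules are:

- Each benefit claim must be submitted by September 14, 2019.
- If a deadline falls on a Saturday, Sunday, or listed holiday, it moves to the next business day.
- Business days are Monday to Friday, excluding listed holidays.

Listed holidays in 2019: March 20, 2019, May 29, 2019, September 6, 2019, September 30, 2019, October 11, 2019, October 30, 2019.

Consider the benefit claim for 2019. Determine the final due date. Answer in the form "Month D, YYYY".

The stated deadline is September 14, 2019.
Because September 14, 2019 is a Saturday, the deadline becomes September 16, 2019 (Monday).
So the filing is due September 16, 2019.

September 16, 2019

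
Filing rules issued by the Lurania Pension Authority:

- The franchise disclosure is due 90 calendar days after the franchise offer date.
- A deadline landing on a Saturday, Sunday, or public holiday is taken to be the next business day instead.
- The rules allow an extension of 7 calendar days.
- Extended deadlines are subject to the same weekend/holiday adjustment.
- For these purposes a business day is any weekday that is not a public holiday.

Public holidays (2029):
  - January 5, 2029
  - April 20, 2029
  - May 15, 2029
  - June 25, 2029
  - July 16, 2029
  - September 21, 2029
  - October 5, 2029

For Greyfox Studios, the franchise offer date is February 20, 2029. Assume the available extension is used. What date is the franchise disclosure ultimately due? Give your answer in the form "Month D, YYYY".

Adding 90 calendar days to February 20, 2029 gives May 21, 2029.
May 21, 2029 falls on a Monday, which is a business day, so no adjustment is needed.
Add the 7 calendar-day extension to May 21, 2029: May 28, 2029.
May 28, 2029 falls on a Monday, which is a business day, so no adjustment is needed.
So the filing is due May 28, 2029.

May 28, 2029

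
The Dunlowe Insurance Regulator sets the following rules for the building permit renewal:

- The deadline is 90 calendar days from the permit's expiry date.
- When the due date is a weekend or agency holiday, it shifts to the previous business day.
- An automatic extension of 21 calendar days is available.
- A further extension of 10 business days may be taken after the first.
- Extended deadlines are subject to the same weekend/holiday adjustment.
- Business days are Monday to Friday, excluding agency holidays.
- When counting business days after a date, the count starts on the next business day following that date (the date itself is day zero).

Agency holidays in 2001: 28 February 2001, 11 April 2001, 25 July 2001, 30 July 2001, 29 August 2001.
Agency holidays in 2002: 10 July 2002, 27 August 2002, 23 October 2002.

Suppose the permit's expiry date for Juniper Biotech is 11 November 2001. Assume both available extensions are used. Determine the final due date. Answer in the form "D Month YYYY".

15 March 2002

Trigger date 11 November 2001 + 90 calendar days = 9 February 2002.
9 February 2002 is a Saturday; the preceding business day is 8 February 2002 (Friday).
The 21-calendar-day extension moves the deadline from 8 February 2002 to 1 March 2002.
1 March 2002 (Friday) is already a business day.
Counting 10 further business days from 1 March 2002 reaches 15 March 2002.
15 March 2002 (Friday) is already a business day.
The final due date is 15 March 2002.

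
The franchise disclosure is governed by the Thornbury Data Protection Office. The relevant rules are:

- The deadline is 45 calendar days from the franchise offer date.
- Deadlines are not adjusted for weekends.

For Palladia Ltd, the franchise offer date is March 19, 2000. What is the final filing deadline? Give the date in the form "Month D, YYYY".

From March 19, 2000, 45 calendar days later is May 3, 2000.
May 3, 2000 falls on a Wednesday. The rules make no weekend/holiday allowance, so it remains May 3, 2000.
Deadline: May 3, 2000.

May 3, 2000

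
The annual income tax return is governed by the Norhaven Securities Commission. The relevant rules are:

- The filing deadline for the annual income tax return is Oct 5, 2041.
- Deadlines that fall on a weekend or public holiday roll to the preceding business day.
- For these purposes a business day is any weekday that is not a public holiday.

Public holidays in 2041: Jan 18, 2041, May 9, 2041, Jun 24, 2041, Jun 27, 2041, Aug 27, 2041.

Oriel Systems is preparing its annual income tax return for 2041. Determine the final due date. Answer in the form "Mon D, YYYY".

Oct 4, 2041

The stated deadline is Oct 5, 2041.
Oct 5, 2041 is a Saturday, so it moves to the preceding business day, Oct 4, 2041 (Friday).
Final deadline: Oct 4, 2041.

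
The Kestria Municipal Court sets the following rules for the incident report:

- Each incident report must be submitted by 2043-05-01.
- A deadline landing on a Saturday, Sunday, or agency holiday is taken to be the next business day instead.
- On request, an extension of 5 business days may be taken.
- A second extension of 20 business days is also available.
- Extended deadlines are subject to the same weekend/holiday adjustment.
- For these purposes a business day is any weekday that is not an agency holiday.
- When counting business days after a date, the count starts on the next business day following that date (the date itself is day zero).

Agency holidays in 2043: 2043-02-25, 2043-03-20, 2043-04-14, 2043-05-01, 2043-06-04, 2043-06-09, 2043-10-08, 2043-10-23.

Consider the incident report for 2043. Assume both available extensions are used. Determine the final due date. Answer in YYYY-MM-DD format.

Start from the fixed due date, 2043-05-01.
2043-05-01 is a listed holiday; the next business day is 2043-05-04 (Monday).
The 5-business-day extension runs from 2043-05-04 to 2043-05-11.
2043-05-11 (Monday) is already a business day.
The 20-business-day extension runs from 2043-05-11 to 2043-06-10.
2043-06-10 (Wednesday) is already a business day.
The final due date is 2043-06-10.

2043-06-10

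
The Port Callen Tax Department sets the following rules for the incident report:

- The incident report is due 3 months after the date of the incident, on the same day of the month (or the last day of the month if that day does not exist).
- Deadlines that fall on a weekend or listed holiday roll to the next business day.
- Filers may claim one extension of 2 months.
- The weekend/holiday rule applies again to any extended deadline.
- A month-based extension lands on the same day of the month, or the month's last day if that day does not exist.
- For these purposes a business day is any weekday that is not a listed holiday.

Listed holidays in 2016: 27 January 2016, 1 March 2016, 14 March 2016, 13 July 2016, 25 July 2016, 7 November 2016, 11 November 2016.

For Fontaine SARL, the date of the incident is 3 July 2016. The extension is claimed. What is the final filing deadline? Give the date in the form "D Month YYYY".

5 December 2016

3 months from 3 July 2016 is 3 October 2016.
Since 3 October 2016 is a Monday and not a holiday, the date is unchanged.
Applying the 2 months extension: 2 months after 3 October 2016 is 3 December 2016.
3 December 2016 falls on a Saturday. Rolling to the next business day gives 5 December 2016, a Monday.
Deadline: 5 December 2016.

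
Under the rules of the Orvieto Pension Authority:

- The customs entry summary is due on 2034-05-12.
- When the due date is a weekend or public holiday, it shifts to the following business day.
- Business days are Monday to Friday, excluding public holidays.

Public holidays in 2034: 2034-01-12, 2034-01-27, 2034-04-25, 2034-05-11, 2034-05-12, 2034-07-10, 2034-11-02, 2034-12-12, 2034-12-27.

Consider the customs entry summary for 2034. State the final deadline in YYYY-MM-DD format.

2034-05-15

Start from the fixed due date, 2034-05-12.
Because 2034-05-12 is a listed holiday, the deadline becomes 2034-05-15 (Monday).
So the filing is due 2034-05-15.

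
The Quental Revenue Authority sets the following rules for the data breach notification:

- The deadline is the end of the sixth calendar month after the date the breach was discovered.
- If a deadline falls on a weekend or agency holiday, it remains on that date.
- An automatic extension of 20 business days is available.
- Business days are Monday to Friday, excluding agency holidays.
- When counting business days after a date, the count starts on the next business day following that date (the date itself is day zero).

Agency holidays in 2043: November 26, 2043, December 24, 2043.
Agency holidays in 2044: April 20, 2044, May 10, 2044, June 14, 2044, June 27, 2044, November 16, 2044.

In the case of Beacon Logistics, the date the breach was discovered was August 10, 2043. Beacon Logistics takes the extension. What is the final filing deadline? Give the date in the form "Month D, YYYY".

The sixth month after August 10, 2043 is February 2044, whose last day is February 29, 2044.
No adjustment is made for weekends or holidays, so February 29, 2044 stands.
The 20-business-day extension runs from February 29, 2044 to March 28, 2044.
March 28, 2044 falls on a Monday. The rules make no weekend/holiday allowance, so it remains March 28, 2044.
So the filing is due March 28, 2044.

March 28, 2044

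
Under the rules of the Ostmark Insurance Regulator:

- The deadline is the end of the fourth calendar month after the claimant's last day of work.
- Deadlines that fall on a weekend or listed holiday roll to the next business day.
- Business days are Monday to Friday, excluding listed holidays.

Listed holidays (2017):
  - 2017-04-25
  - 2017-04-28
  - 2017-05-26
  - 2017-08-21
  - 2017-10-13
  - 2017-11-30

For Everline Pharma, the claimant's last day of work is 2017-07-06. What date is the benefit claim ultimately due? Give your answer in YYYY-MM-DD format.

The fourth month after 2017-07-06 is November 2017, whose last day is 2017-11-30.
2017-11-30 falls on a listed holiday. Rolling to the next business day gives 2017-12-01, a Friday.
Final deadline: 2017-12-01.

2017-12-01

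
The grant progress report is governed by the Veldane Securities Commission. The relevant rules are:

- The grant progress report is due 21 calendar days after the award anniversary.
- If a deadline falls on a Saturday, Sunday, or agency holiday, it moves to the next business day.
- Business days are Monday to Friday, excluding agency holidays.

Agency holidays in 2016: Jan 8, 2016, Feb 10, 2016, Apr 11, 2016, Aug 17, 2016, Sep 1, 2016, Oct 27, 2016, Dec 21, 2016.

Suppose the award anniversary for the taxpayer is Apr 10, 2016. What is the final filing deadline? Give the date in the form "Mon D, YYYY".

May 2, 2016

21 calendar days after Apr 10, 2016 is May 1, 2016.
May 1, 2016 is a Sunday, so it moves to the next business day, May 2, 2016 (Monday).
So the filing is due May 2, 2016.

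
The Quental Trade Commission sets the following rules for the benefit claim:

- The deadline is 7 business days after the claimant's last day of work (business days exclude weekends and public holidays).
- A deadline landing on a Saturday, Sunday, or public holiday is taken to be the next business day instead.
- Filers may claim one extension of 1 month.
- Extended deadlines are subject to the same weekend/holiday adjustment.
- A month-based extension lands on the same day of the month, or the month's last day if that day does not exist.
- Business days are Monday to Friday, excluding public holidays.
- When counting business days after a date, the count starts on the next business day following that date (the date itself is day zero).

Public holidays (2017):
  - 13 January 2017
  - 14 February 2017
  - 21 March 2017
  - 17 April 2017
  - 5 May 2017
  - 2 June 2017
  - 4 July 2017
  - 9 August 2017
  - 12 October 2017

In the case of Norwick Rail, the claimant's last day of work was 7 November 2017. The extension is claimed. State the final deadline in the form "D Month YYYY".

18 December 2017

7 business days after 7 November 2017, excluding weekends and holidays, is 16 November 2017.
16 November 2017 (Thursday) is already a business day.
The 1 month extension carries 16 November 2017 to 16 December 2017.
16 December 2017 falls on a Saturday. Rolling to the next business day gives 18 December 2017, a Monday.
The final due date is 18 December 2017.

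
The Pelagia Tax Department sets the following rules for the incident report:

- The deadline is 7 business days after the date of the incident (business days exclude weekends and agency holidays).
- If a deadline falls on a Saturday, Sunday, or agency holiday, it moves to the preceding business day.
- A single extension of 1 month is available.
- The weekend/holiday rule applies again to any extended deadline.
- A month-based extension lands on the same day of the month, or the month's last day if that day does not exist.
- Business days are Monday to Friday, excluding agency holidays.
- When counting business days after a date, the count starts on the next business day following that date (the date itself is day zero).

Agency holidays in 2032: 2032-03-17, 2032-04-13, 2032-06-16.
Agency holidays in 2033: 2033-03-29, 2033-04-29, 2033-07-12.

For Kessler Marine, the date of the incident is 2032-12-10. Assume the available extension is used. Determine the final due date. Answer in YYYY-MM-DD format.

2033-01-21

Starting the day after 2032-12-10 and counting 7 business days lands on 2032-12-21.
2032-12-21 (Tuesday) is already a business day.
The 1 month extension carries 2032-12-21 to 2033-01-21.
2033-01-21 (Friday) is already a business day.
Deadline: 2033-01-21.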